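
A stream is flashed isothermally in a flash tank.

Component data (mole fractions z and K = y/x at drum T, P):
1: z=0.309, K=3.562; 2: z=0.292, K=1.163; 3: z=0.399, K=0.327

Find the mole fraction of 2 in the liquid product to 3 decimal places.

Material balance + equilibrium reduce to Σ zᵢ(Kᵢ−1)/(1+V/F(Kᵢ−1)) = 0.
g(0) = ΣzᵢKᵢ − 1 = 0.571 and g(1) = 1 − Σzᵢ/Kᵢ = -0.558, so a root lies in (0, 1).
Iterate (Newton) starting at V/F = 0.5:
  V/F = 0.500: g = -0.0136, g' = -0.807 → V/F = 0.483
Converged at V/F = 0.483.
Compositions from xᵢ = zᵢ/(1+V/F(Kᵢ−1)), yᵢ = Kᵢxᵢ:
  1: x = 0.138, y = 0.492
  2: x = 0.271, y = 0.315
  3: x = 0.591, y = 0.193

x_2 = 0.271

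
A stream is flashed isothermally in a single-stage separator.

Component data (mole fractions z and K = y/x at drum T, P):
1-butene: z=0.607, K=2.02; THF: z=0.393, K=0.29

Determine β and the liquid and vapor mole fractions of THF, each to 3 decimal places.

Rachford–Rice: g(β) = Σ zᵢ(Kᵢ−1)/(1+β(Kᵢ−1)) = 0.
g(0) = ΣzᵢKᵢ − 1 = 0.340 and g(1) = 1 − Σzᵢ/Kᵢ = -0.656, so a root lies in (0, 1).
Binary case is linear: z₁(K₁−1)(1+β(K₂−1)) + z₂(K₂−1)(1+β(K₁−1)) = 0
⇒ β = [z₁(K₁−1)+z₂(K₂−1)] / [−(K₁−1)(K₂−1)] = 0.3401/0.7242 = 0.470
Compositions from xᵢ = zᵢ/(1+β(Kᵢ−1)), yᵢ = Kᵢxᵢ:
  1-butene: x = 0.410, y = 0.829
  THF: x = 0.590, y = 0.171

β = 0.470, x_THF = 0.590, y_THF = 0.171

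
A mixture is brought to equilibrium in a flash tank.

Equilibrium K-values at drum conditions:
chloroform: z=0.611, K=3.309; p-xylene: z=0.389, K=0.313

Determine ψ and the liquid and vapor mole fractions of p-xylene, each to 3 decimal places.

Newton–Raphson from ψ = 0.45:
  ψ = 0.450: g = 0.3051, g' = -1.168 → ψ = 0.711
  ψ = 0.711: g = 0.0115, g' = -1.169 → ψ = 0.721
Converged at ψ = 0.721.
Compositions from xᵢ = zᵢ/(1+ψ(Kᵢ−1)), yᵢ = Kᵢxᵢ:
  chloroform: x = 0.229, y = 0.759
  p-xylene: x = 0.771, y = 0.241

ψ = 0.721, x_p-xylene = 0.771, y_p-xylene = 0.241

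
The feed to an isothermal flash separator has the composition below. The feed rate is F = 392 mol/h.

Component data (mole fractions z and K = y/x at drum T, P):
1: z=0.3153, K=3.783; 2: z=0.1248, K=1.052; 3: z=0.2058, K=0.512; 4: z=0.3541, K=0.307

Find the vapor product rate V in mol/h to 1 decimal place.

Newton iteration, β⁰ = 0.58:
  β = 0.5800: g = -0.20842, g' = -0.9285 → β = 0.3555
  β = 0.3555: g = 0.00032, g' = -0.9885 → β = 0.3558
Converged at β = 0.3558.
Then V = β·F = 0.3558·392 = 139.5 mol/h and L = F − V = 252.5 mol/h.

V = 139.5 mol/h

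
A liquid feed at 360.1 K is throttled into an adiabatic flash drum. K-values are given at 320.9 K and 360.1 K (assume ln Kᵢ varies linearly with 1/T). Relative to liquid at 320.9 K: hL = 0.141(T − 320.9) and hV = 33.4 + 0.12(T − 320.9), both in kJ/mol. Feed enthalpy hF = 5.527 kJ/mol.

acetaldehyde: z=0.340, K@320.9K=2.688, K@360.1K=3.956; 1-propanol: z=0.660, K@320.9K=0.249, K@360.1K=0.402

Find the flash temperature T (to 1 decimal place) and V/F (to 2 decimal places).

T = 329.2 K, V/F = 0.13

Adiabatic flash: solve Rachford–Rice at each trial T, then check hF = ψ·hV(T) + (1−ψ)·hL(T).
  T = 320.9 K: K = (2.688, 0.249), RR gives ψ = 0.062, H_out = 2.062 kJ/mol
  T = 360.1 K: K = (3.956, 0.402), RR gives ψ = 0.345, H_out = 16.776 kJ/mol
  T = 340.5 K: K = (3.297, 0.321), RR gives ψ = 0.213, H_out = 9.800 kJ/mol
  T = 330.7 K: K = (2.986, 0.284), RR gives ψ = 0.142, H_out = 6.107 kJ/mol
  T = 325.8 K: K = (2.835, 0.266), RR gives ψ = 0.104, H_out = 4.142 kJ/mol
  T = 328.2 K: K = (2.909, 0.275), RR gives ψ = 0.123, H_out = 5.117 kJ/mol
  T = 329.4 K: K = (2.946, 0.279), RR gives ψ = 0.132, H_out = 5.595 kJ/mol
Linear interpolation between T = 328.2 (H_out = 5.117) and T = 329.4 (H_out = 5.595) on hF = 5.527 gives T ≈ 329.2 K, at which ψ = 0.13.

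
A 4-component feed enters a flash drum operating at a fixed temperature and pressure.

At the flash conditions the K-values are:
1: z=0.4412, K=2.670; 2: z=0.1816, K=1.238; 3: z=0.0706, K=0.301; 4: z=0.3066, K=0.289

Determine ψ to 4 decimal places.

Rachford–Rice: g(ψ) = Σ zᵢ(Kᵢ−1)/(1+ψ(Kᵢ−1)) = 0.
Feasibility: ΣzᵢKᵢ = 1.5127, Σzᵢ/Kᵢ = 1.6074 — both > 1, two phases present.
Newton–Raphson from ψ = 0.45:
  ψ = 0.4500: g = 0.06716, g' = -0.8180 → ψ = 0.5321
  ψ = 0.5321: g = -0.00073, g' = -0.8416 → ψ = 0.5312
Converged at ψ = 0.5312.

ψ = 0.5312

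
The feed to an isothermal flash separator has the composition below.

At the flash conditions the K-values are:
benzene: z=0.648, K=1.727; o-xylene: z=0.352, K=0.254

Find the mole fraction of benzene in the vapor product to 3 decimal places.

Rachford–Rice: g(V/F) = Σ zᵢ(Kᵢ−1)/(1+V/F(Kᵢ−1)) = 0.
Feasibility: ΣzᵢKᵢ = 1.209, Σzᵢ/Kᵢ = 1.761 — both > 1, two phases present.
Binary case is linear: z₁(K₁−1)(1+V/F(K₂−1)) + z₂(K₂−1)(1+V/F(K₁−1)) = 0
⇒ V/F = [z₁(K₁−1)+z₂(K₂−1)] / [−(K₁−1)(K₂−1)] = 0.2085/0.5423 = 0.384
Compositions from xᵢ = zᵢ/(1+V/F(Kᵢ−1)), yᵢ = Kᵢxᵢ:
  benzene: x = 0.506, y = 0.875
  o-xylene: x = 0.494, y = 0.125

y_benzene = 0.875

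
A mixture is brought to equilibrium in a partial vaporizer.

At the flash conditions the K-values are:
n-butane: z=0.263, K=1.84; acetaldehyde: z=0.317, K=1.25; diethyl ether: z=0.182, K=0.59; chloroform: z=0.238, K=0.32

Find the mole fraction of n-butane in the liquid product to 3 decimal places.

Material balance + equilibrium reduce to Σ zᵢ(Kᵢ−1)/(1+ψ(Kᵢ−1)) = 0.
Feasibility: ΣzᵢKᵢ = 1.064, Σzᵢ/Kᵢ = 1.449 — both > 1, two phases present.
Newton iteration, ψ⁰ = 0.5:
  ψ = 0.500: g = -0.1131, g' = -0.409 → ψ = 0.223
  ψ = 0.223: g = -0.0119, g' = -0.339 → ψ = 0.188
Converged at ψ = 0.188.
Compositions from xᵢ = zᵢ/(1+ψ(Kᵢ−1)), yᵢ = Kᵢxᵢ:
  n-butane: x = 0.227, y = 0.418
  acetaldehyde: x = 0.303, y = 0.378
  diethyl ether: x = 0.197, y = 0.116
  chloroform: x = 0.273, y = 0.087

x_n-butane = 0.227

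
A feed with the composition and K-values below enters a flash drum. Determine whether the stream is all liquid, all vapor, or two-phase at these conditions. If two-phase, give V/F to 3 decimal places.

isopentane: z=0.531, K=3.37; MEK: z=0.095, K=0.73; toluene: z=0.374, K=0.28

ΣzᵢKᵢ = 1.964; Σzᵢ/Kᵢ = 1.623.
Both exceed 1, so a two-phase solution exists.
Rachford–Rice: g(ψ) = Σ zᵢ(Kᵢ−1)/(1+ψ(Kᵢ−1)) = 0.
Newton iteration, ψ⁰ = 0.63:
  ψ = 0.630: g = -0.0190, g' = -1.139 → ψ = 0.613
Converged at ψ = 0.613.

two-phase, V/F = 0.613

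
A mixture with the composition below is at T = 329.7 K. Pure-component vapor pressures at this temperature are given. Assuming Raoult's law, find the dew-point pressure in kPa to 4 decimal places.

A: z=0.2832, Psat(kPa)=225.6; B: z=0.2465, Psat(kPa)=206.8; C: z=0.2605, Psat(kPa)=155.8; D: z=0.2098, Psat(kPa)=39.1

Pdew = 105.4292 kPa

At the dew point ψ → 1, so Σzᵢ/Kᵢ = 1 with Kᵢ = Pᵢˢᵃᵗ/P ⇒ 1/P = Σzᵢ/Pᵢˢᵃᵗ.
1/P = 0.2832/225.6 + 0.2465/206.8 + 0.2605/155.8 + 0.2098/39.1 = 0.0094850 ⇒ P = 105.4292 kPa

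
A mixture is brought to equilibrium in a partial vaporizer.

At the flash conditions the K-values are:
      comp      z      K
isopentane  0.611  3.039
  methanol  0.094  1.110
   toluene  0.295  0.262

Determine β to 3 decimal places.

Material balance + equilibrium reduce to Σ zᵢ(Kᵢ−1)/(1+β(Kᵢ−1)) = 0.
Check two-phase: ΣzᵢKᵢ = 2.038 > 1 and Σzᵢ/Kᵢ = 1.412 > 1, so g(0) = 1.038 > 0 and g(1) = -0.412 < 0.
Newton iteration, β⁰ = 0.5:
  β = 0.500: g = 0.2817, g' = -1.027 → β = 0.774
  β = 0.774: g = -0.0152, g' = -1.257 → β = 0.762
Converged at β = 0.762.

β = 0.762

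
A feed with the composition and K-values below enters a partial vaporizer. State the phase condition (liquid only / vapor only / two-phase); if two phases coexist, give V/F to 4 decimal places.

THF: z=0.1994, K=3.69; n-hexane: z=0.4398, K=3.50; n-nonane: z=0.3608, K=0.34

two-phase, V/F = 0.8274

ΣzᵢKᵢ = 2.3978; Σzᵢ/Kᵢ = 1.2409.
Both exceed 1, so a two-phase solution exists.
Material balance + equilibrium reduce to Σ zᵢ(Kᵢ−1)/(1+ψ(Kᵢ−1)) = 0.
Newton–Raphson from ψ = 0.68:
  ψ = 0.6800: g = 0.16479, g' = -1.0746 → ψ = 0.8334
  ψ = 0.8334: g = -0.00714, g' = -1.2026 → ψ = 0.8274
Converged at ψ = 0.8274.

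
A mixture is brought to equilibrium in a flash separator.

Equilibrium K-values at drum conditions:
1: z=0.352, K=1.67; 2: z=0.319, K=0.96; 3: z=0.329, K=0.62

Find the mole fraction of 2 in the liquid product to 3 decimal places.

x_2 = 0.326

Rachford–Rice: g(V/F) = Σ zᵢ(Kᵢ−1)/(1+V/F(Kᵢ−1)) = 0.
g(0) = ΣzᵢKᵢ − 1 = 0.098 and g(1) = 1 − Σzᵢ/Kᵢ = -0.074, so a root lies in (0, 1).
Iterate (Newton) starting at V/F = 0.66:
  V/F = 0.660: g = -0.0164, g' = -0.161 → V/F = 0.558
Converged at V/F = 0.558.
Compositions from xᵢ = zᵢ/(1+V/F(Kᵢ−1)), yᵢ = Kᵢxᵢ:
  1: x = 0.256, y = 0.428
  2: x = 0.326, y = 0.313
  3: x = 0.417, y = 0.259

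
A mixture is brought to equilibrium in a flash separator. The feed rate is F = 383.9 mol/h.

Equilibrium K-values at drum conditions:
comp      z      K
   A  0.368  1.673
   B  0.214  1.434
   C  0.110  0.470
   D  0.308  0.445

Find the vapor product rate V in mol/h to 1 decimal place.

Material balance + equilibrium reduce to Σ zᵢ(Kᵢ−1)/(1+V/F(Kᵢ−1)) = 0.
Check two-phase: ΣzᵢKᵢ = 1.111 > 1 and Σzᵢ/Kᵢ = 1.295 > 1, so g(0) = 0.111 > 0 and g(1) = -0.295 < 0.
Newton iteration, V/F⁰ = 0.31:
  V/F = 0.310: g = 0.0106, g' = -0.328 → V/F = 0.342
Converged at V/F = 0.342.
Then V = V/F·F = 0.3420·383.9 = 131.3 mol/h and L = F − V = 252.6 mol/h.

V = 131.3 mol/h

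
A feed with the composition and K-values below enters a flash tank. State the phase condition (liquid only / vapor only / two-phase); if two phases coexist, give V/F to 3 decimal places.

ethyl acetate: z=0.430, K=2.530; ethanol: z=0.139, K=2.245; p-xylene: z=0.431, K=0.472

two-phase, V/F = 0.781

ΣzᵢKᵢ = 1.603; Σzᵢ/Kᵢ = 1.145.
Both exceed 1, so a two-phase solution exists.
Let ψ = V/F and solve Σ zᵢ(Kᵢ−1)/(1+ψ(Kᵢ−1)) = 0.
Newton iteration, ψ⁰ = 0.5:
  ψ = 0.500: g = 0.1702, g' = -0.627 → ψ = 0.772
  ψ = 0.772: g = 0.0060, g' = -0.610 → ψ = 0.781
Converged at ψ = 0.781.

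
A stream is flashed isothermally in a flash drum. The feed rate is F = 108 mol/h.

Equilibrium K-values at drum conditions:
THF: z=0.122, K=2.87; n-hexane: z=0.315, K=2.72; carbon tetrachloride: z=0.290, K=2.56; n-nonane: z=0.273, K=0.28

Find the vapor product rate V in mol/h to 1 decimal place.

V = 91.5 mol/h

Rachford–Rice: g(ψ) = Σ zᵢ(Kᵢ−1)/(1+ψ(Kᵢ−1)) = 0.
Feasibility: ΣzᵢKᵢ = 2.026, Σzᵢ/Kᵢ = 1.247 — both > 1, two phases present.
Newton iteration, ψ⁰ = 0.49:
  ψ = 0.490: g = 0.3658, g' = -0.955 → ψ = 0.873
  ψ = 0.873: g = -0.0343, g' = -1.363 → ψ = 0.848
  ψ = 0.848: g = -0.0011, g' = -1.281 → ψ = 0.847
Converged at ψ = 0.847.
Then V = ψ·F = 0.8469·108 = 91.5 mol/h and L = F − V = 16.5 mol/h.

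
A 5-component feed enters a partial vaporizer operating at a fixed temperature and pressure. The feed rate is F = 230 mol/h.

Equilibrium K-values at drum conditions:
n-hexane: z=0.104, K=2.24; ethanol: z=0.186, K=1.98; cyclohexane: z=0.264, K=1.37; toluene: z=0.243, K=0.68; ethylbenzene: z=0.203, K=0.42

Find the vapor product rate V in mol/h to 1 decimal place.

Material balance + equilibrium reduce to Σ zᵢ(Kᵢ−1)/(1+ψ(Kᵢ−1)) = 0.
g(0) = ΣzᵢKᵢ − 1 = 0.213 and g(1) = 1 − Σzᵢ/Kᵢ = -0.174, so a root lies in (0, 1).
Newton–Raphson from ψ = 0.31:
  ψ = 0.310: g = 0.0907, g' = -0.350 → ψ = 0.569
  ψ = 0.569: g = 0.0024, g' = -0.343 → ψ = 0.576
Converged at ψ = 0.576.
Then V = ψ·F = 0.5764·230 = 132.6 mol/h and L = F − V = 97.4 mol/h.

V = 132.6 mol/h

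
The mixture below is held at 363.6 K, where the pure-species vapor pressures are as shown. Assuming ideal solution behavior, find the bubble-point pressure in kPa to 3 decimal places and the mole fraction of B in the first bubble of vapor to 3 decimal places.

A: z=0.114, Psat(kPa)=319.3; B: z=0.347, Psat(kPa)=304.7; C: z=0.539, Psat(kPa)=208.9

Pbub = 254.728 kPa, y_B = 0.415

At the bubble point ψ → 0, so ΣzᵢKᵢ = 1 with Kᵢ = Pᵢˢᵃᵗ/P ⇒ P = ΣzᵢPᵢˢᵃᵗ.
P = 0.114·319.3 + 0.347·304.7 + 0.539·208.9 = 254.728 kPa
yᵢ = zᵢPᵢˢᵃᵗ/P ⇒ y_B = 0.347·304.7/254.728 = 0.415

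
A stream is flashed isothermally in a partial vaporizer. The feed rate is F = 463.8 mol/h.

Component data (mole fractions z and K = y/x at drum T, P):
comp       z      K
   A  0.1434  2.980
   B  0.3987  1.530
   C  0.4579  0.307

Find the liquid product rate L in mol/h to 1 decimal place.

Newton–Raphson from ψ = 0.5:
  ψ = 0.5000: g = -0.17585, g' = -0.7269 → ψ = 0.2581
  ψ = 0.2581: g = -0.01264, g' = -0.6590 → ψ = 0.2389
  ψ = 0.2389: g = 0.00004, g' = -0.6632 → ψ = 0.2390
Converged at ψ = 0.2390.
Then V = ψ·F = 0.2390·463.8 = 110.8 mol/h and L = F − V = 353.0 mol/h.

L = 353.0 mol/h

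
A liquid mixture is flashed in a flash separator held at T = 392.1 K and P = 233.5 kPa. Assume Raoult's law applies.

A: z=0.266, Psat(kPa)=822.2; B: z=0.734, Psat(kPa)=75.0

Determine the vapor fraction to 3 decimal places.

ψ = 0.101

Raoult's law: Kᵢ = Pᵢˢᵃᵗ/P = Pᵢˢᵃᵗ/233.5.
  K_A = 822.2/233.5 = 3.52120, K_B = 75.0/233.5 = 0.32120
Let ψ = V/F and solve Σ zᵢ(Kᵢ−1)/(1+ψ(Kᵢ−1)) = 0.
g(0) = ΣzᵢKᵢ − 1 = 0.172 and g(1) = 1 − Σzᵢ/Kᵢ = -1.361, so a root lies in (0, 1).
Binary case is linear: z₁(K₁−1)(1+ψ(K₂−1)) + z₂(K₂−1)(1+ψ(K₁−1)) = 0
⇒ ψ = [z₁(K₁−1)+z₂(K₂−1)] / [−(K₁−1)(K₂−1)] = 0.1724/1.7114 = 0.101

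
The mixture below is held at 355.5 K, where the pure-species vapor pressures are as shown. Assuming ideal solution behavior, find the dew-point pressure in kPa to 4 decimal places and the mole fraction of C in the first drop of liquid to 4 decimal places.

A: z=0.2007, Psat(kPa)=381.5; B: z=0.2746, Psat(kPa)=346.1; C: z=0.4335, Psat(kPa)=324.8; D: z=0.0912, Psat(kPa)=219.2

At the dew point ψ → 1, so Σzᵢ/Kᵢ = 1 with Kᵢ = Pᵢˢᵃᵗ/P ⇒ 1/P = Σzᵢ/Pᵢˢᵃᵗ.
1/P = 0.2007/381.5 + 0.2746/346.1 + 0.4335/324.8 + 0.0912/219.2 = 0.0030702 ⇒ P = 325.7096 kPa
xᵢ = zᵢP/Pᵢˢᵃᵗ ⇒ x_C = 0.4335·325.7096/324.8 = 0.4347

Pdew = 325.7096 kPa, x_C = 0.4347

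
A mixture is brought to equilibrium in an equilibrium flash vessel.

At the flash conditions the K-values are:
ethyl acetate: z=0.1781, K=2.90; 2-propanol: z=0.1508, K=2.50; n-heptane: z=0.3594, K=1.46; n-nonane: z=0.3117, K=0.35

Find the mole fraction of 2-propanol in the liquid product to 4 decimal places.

Iterate (Newton) starting at V/F = 0.5:
  V/F = 0.5000: g = 0.13704, g' = -0.6192 → V/F = 0.7213
  V/F = 0.7213: g = -0.00593, g' = -0.7024 → V/F = 0.7129
Converged at V/F = 0.7129.
Compositions from xᵢ = zᵢ/(1+V/F(Kᵢ−1)), yᵢ = Kᵢxᵢ:
  ethyl acetate: x = 0.0756, y = 0.2194
  2-propanol: x = 0.0729, y = 0.1822
  n-heptane: x = 0.2707, y = 0.3951
  n-nonane: x = 0.5808, y = 0.2033

x_2-propanol = 0.0729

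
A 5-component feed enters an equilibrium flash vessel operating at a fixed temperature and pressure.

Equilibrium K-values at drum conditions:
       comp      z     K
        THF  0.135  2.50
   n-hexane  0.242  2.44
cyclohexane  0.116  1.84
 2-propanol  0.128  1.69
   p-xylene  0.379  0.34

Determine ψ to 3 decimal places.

Material balance + equilibrium reduce to Σ zᵢ(Kᵢ−1)/(1+ψ(Kᵢ−1)) = 0.
Feasibility: ΣzᵢKᵢ = 1.487, Σzᵢ/Kᵢ = 1.407 — both > 1, two phases present.
Newton iteration, ψ⁰ = 0.42:
  ψ = 0.420: g = 0.1358, g' = -0.707 → ψ = 0.612
  ψ = 0.612: g = -0.0025, g' = -0.755 → ψ = 0.609
Converged at ψ = 0.609.

ψ = 0.609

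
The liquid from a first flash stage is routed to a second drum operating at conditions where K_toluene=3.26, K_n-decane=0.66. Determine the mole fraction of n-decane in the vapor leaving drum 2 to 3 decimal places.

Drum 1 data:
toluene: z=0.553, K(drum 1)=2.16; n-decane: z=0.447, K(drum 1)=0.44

Drum 1:
Rachford–Rice: g(ψ₁) = Σ zᵢ(Kᵢ−1)/(1+ψ₁(Kᵢ−1)) = 0.
Feasibility: ΣzᵢKᵢ = 1.391, Σzᵢ/Kᵢ = 1.272 — both > 1, two phases present.
Newton–Raphson from ψ₁ = 0.42:
  ψ₁ = 0.420: g = 0.1040, g' = -0.576 → ψ₁ = 0.601
  ψ₁ = 0.601: g = 0.0009, g' = -0.577 → ψ₁ = 0.602
Converged at ψ₁ = 0.602.
Drum-1 compositions:
  toluene: x = 0.326, y = 0.703
  n-decane: x = 0.674, y = 0.297
Drum-2 feed = drum-1 liquid: z₂ = (0.3256, 0.6744).
Drum 2:
Binary case is linear: z₁(K₁−1)(1+ψ₂(K₂−1)) + z₂(K₂−1)(1+ψ₂(K₁−1)) = 0
⇒ ψ₂ = [z₁(K₁−1)+z₂(K₂−1)] / [−(K₁−1)(K₂−1)] = 0.5065/0.7684 = 0.659
  toluene: x = 0.131, y = 0.426
  n-decane: x = 0.869, y = 0.574

y_n-decane (drum 2) = 0.574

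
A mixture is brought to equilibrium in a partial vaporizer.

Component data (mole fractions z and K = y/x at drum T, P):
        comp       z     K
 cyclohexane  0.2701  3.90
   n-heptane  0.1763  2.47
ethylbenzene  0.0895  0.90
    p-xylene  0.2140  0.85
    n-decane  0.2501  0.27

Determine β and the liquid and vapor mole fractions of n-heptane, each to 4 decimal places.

β = 0.6632, x_n-heptane = 0.0893, y_n-heptane = 0.2205

Material balance + equilibrium reduce to Σ zᵢ(Kᵢ−1)/(1+β(Kᵢ−1)) = 0.
Check two-phase: ΣzᵢKᵢ = 1.8188 > 1 and Σzᵢ/Kᵢ = 1.4181 > 1, so g(0) = 0.8188 > 0 and g(1) = -0.4181 < 0.
Newton iteration, β⁰ = 0.5:
  β = 0.5000: g = 0.13744, g' = -0.8421 → β = 0.6632
Converged at β = 0.6632.
Compositions from xᵢ = zᵢ/(1+β(Kᵢ−1)), yᵢ = Kᵢxᵢ:
  cyclohexane: x = 0.0924, y = 0.3603
  n-heptane: x = 0.0893, y = 0.2205
  ethylbenzene: x = 0.0959, y = 0.0863
  p-xylene: x = 0.2376, y = 0.2020
  n-decane: x = 0.4848, y = 0.1309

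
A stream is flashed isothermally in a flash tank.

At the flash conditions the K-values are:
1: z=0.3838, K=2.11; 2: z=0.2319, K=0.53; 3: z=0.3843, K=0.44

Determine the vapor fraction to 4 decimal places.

Material balance + equilibrium reduce to Σ zᵢ(Kᵢ−1)/(1+ψ(Kᵢ−1)) = 0.
Feasibility: ΣzᵢKᵢ = 1.1018, Σzᵢ/Kᵢ = 1.4929 — both > 1, two phases present.
Newton iteration, ψ⁰ = 0.5:
  ψ = 0.5000: g = -0.16741, g' = -0.5156 → ψ = 0.1753
  ψ = 0.1753: g = -0.00079, g' = -0.5404 → ψ = 0.1738
Converged at ψ = 0.1738.

ψ = 0.1738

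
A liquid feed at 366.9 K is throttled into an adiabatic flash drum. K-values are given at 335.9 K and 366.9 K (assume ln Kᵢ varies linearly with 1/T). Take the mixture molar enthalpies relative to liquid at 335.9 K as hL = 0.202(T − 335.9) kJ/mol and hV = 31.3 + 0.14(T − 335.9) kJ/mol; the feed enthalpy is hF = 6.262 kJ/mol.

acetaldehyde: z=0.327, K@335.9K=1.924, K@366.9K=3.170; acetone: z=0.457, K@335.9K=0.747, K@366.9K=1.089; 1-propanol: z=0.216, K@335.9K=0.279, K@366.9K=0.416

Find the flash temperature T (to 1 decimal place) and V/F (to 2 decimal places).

T = 338.8 K, V/F = 0.18

Adiabatic flash: solve Rachford–Rice at each trial T, then check hF = ψ·hV(T) + (1−ψ)·hL(T).
  T = 335.9 K: K = (1.924, 0.747, 0.279), RR gives ψ = 0.075, H_out = 2.353 kJ/mol
  T = 366.9 K: K = (3.170, 1.089, 0.416), RR gives ψ = 0.923, H_out = 33.391 kJ/mol
  T = 351.4 K: K = (2.497, 0.909, 0.344), RR gives ψ = 0.557, H_out = 20.024 kJ/mol
  T = 343.6 K: K = (2.196, 0.826, 0.310), RR gives ψ = 0.337, H_out = 11.941 kJ/mol
  T = 339.8 K: K = (2.059, 0.786, 0.295), RR gives ψ = 0.215, H_out = 7.470 kJ/mol
  T = 337.9 K: K = (1.992, 0.767, 0.287), RR gives ψ = 0.149, H_out = 5.055 kJ/mol
Linear interpolation between T = 337.9 (H_out = 5.055) and T = 339.8 (H_out = 7.470) on hF = 6.262 gives T ≈ 338.8 K, at which ψ = 0.18.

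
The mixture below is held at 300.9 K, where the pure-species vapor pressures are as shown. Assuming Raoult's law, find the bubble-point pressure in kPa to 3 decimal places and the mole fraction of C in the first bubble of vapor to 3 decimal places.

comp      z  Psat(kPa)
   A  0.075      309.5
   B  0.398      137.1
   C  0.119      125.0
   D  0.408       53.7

At the bubble point ψ → 0, so ΣzᵢKᵢ = 1 with Kᵢ = Pᵢˢᵃᵗ/P ⇒ P = ΣzᵢPᵢˢᵃᵗ.
P = 0.075·309.5 + 0.398·137.1 + 0.119·125.0 + 0.408·53.7 = 114.563 kPa
yᵢ = zᵢPᵢˢᵃᵗ/P ⇒ y_C = 0.119·125.0/114.563 = 0.130

Pbub = 114.563 kPa, y_C = 0.130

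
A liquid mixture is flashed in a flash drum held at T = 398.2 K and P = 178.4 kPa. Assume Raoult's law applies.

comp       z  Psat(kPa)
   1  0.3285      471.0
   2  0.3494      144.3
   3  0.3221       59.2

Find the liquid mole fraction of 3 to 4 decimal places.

Raoult's law: Kᵢ = Pᵢˢᵃᵗ/P = Pᵢˢᵃᵗ/178.4.
  K_1 = 471.0/178.4 = 2.640135, K_2 = 144.3/178.4 = 0.808857, K_3 = 59.2/178.4 = 0.331839
Iterate (Newton) starting at β = 0.33:
  β = 0.3300: g = 0.00220, g' = -0.6232 → β = 0.3335
Converged at β = 0.3335.
Compositions from xᵢ = zᵢ/(1+β(Kᵢ−1)), yᵢ = Kᵢxᵢ:
  1: x = 0.2123, y = 0.5606
  2: x = 0.3732, y = 0.3019
  3: x = 0.4145, y = 0.1375

x_3 = 0.4145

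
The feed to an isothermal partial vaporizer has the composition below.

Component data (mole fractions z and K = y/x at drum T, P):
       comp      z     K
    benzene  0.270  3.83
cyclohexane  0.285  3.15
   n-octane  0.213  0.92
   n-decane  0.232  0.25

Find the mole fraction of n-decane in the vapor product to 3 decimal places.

y_n-decane = 0.146

Material balance + equilibrium reduce to Σ zᵢ(Kᵢ−1)/(1+V/F(Kᵢ−1)) = 0.
Feasibility: ΣzᵢKᵢ = 2.186, Σzᵢ/Kᵢ = 1.320 — both > 1, two phases present.
Newton–Raphson from V/F = 0.36:
  V/F = 0.360: g = 0.4680, g' = -1.196 → V/F = 0.751
  V/F = 0.751: g = 0.0618, g' = -1.101 → V/F = 0.808
  V/F = 0.808: g = -0.0030, g' = -1.217 → V/F = 0.805
Converged at V/F = 0.805.
Compositions from xᵢ = zᵢ/(1+V/F(Kᵢ−1)), yᵢ = Kᵢxᵢ:
  benzene: x = 0.082, y = 0.315
  cyclohexane: x = 0.104, y = 0.329
  n-octane: x = 0.228, y = 0.209
  n-decane: x = 0.586, y = 0.146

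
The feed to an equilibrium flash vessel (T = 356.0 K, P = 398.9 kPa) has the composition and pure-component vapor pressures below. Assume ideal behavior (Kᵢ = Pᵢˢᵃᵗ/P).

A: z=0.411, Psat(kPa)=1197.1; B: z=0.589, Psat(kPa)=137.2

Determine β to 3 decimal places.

β = 0.332

Raoult's law: Kᵢ = Pᵢˢᵃᵗ/P = Pᵢˢᵃᵗ/398.9.
  K_A = 1197.1/398.9 = 3.00100, K_B = 137.2/398.9 = 0.34395
Let β = V/F and solve Σ zᵢ(Kᵢ−1)/(1+β(Kᵢ−1)) = 0.
Check two-phase: ΣzᵢKᵢ = 1.436 > 1 and Σzᵢ/Kᵢ = 1.849 > 1, so g(0) = 0.436 > 0 and g(1) = -0.849 < 0.
Binary case is linear: z₁(K₁−1)(1+β(K₂−1)) + z₂(K₂−1)(1+β(K₁−1)) = 0
⇒ β = [z₁(K₁−1)+z₂(K₂−1)] / [−(K₁−1)(K₂−1)] = 0.4360/1.3128 = 0.332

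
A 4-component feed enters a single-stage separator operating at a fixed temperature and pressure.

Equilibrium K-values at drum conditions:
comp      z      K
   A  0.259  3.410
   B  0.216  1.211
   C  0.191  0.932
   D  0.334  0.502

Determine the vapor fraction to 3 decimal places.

Let ψ = V/F and solve Σ zᵢ(Kᵢ−1)/(1+ψ(Kᵢ−1)) = 0.
Check two-phase: ΣzᵢKᵢ = 1.490 > 1 and Σzᵢ/Kᵢ = 1.125 > 1, so g(0) = 0.490 > 0 and g(1) = -0.125 < 0.
Newton–Raphson from ψ = 0.47:
  ψ = 0.470: g = 0.1036, g' = -0.481 → ψ = 0.685
  ψ = 0.685: g = 0.0091, g' = -0.413 → ψ = 0.707
Converged at ψ = 0.707.

ψ = 0.707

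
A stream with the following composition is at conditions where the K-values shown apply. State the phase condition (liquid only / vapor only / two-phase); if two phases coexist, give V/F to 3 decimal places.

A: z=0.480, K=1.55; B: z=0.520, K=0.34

ΣzᵢKᵢ = 0.921; Σzᵢ/Kᵢ = 1.839.
Since ΣzᵢKᵢ < 1 the mixture is below its bubble point — single liquid phase.

liquid only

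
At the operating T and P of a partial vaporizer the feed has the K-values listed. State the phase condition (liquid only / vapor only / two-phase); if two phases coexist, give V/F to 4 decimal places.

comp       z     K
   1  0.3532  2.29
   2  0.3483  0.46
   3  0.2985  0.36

two-phase, V/F = 0.1009

ΣzᵢKᵢ = 1.0765; Σzᵢ/Kᵢ = 1.7406.
Both exceed 1, so a two-phase solution exists.
Rachford–Rice: g(ψ) = Σ zᵢ(Kᵢ−1)/(1+ψ(Kᵢ−1)) = 0.
Newton iteration, ψ⁰ = 0.3:
  ψ = 0.3000: g = -0.13238, g' = -0.6374 → ψ = 0.0923
  ψ = 0.0923: g = 0.00615, g' = -0.7199 → ψ = 0.1009
Converged at ψ = 0.1009.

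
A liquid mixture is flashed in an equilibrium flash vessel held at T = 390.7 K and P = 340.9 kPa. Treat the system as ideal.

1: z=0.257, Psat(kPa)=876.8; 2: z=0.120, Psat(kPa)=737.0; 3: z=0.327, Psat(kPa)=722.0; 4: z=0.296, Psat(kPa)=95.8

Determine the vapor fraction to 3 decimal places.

Raoult's law: Kᵢ = Pᵢˢᵃᵗ/P = Pᵢˢᵃᵗ/340.9.
  K_1 = 876.8/340.9 = 2.57202, K_2 = 737.0/340.9 = 2.16192, K_3 = 722.0/340.9 = 2.11792, K_4 = 95.8/340.9 = 0.28102
Rachford–Rice: g(ψ) = Σ zᵢ(Kᵢ−1)/(1+ψ(Kᵢ−1)) = 0.
Check two-phase: ΣzᵢKᵢ = 1.696 > 1 and Σzᵢ/Kᵢ = 1.363 > 1, so g(0) = 0.696 > 0 and g(1) = -0.363 < 0.
Newton iteration, ψ⁰ = 0.5:
  ψ = 0.500: g = 0.2166, g' = -0.805 → ψ = 0.769
  ψ = 0.769: g = -0.0230, g' = -1.059 → ψ = 0.747
Converged at ψ = 0.747.

ψ = 0.747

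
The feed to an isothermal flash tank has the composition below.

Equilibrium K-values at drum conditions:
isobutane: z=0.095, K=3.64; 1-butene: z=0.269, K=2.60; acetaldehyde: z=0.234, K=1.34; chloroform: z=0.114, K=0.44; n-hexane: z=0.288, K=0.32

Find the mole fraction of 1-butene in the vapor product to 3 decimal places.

Rachford–Rice: g(ψ) = Σ zᵢ(Kᵢ−1)/(1+ψ(Kᵢ−1)) = 0.
g(0) = ΣzᵢKᵢ − 1 = 0.501 and g(1) = 1 − Σzᵢ/Kᵢ = -0.463, so a root lies in (0, 1).
Iterate (Newton) starting at ψ = 0.5:
  ψ = 0.500: g = 0.0298, g' = -0.730 → ψ = 0.541
Converged at ψ = 0.541.
Compositions from xᵢ = zᵢ/(1+ψ(Kᵢ−1)), yᵢ = Kᵢxᵢ:
  isobutane: x = 0.039, y = 0.142
  1-butene: x = 0.144, y = 0.375
  acetaldehyde: x = 0.198, y = 0.265
  chloroform: x = 0.164, y = 0.072
  n-hexane: x = 0.455, y = 0.146

y_1-butene = 0.375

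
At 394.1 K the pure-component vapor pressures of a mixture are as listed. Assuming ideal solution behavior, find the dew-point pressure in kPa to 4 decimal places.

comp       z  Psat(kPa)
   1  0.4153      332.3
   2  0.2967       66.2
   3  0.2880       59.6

At the dew point ψ → 1, so Σzᵢ/Kᵢ = 1 with Kᵢ = Pᵢˢᵃᵗ/P ⇒ 1/P = Σzᵢ/Pᵢˢᵃᵗ.
1/P = 0.4153/332.3 + 0.2967/66.2 + 0.2880/59.6 = 0.0105639 ⇒ P = 94.6623 kPa

Pdew = 94.6623 kPa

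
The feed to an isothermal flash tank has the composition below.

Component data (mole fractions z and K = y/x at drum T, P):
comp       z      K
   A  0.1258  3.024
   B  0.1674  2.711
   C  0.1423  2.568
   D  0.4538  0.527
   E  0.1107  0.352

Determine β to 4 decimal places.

β = 0.5288

Newton iteration, β⁰ = 0.62:
  β = 0.6200: g = -0.05858, g' = -0.6399 → β = 0.5284
  β = 0.5284: g = 0.00020, g' = -0.6481 → β = 0.5288
Converged at β = 0.5288.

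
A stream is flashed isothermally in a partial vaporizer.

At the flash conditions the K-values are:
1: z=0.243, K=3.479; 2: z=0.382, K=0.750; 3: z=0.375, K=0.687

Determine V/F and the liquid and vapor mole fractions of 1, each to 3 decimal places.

V/F = 0.557, x_1 = 0.102, y_1 = 0.355

Rachford–Rice: g(V/F) = Σ zᵢ(Kᵢ−1)/(1+V/F(Kᵢ−1)) = 0.
Check two-phase: ΣzᵢKᵢ = 1.390 > 1 and Σzᵢ/Kᵢ = 1.125 > 1, so g(0) = 0.390 > 0 and g(1) = -0.125 < 0.
Newton iteration, V/F⁰ = 0.67:
  V/F = 0.670: g = -0.0369, g' = -0.304 → V/F = 0.549
  V/F = 0.549: g = 0.0028, g' = -0.354 → V/F = 0.557
Converged at V/F = 0.557.
Compositions from xᵢ = zᵢ/(1+V/F(Kᵢ−1)), yᵢ = Kᵢxᵢ:
  1: x = 0.102, y = 0.355
  2: x = 0.444, y = 0.333
  3: x = 0.454, y = 0.312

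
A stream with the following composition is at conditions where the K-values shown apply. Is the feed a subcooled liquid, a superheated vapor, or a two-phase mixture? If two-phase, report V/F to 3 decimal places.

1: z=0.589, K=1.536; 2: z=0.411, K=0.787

ΣzᵢKᵢ = 1.228; Σzᵢ/Kᵢ = 0.906.
Since Σzᵢ/Kᵢ < 1 the mixture is above its dew point — single vapor phase.

superheated vapor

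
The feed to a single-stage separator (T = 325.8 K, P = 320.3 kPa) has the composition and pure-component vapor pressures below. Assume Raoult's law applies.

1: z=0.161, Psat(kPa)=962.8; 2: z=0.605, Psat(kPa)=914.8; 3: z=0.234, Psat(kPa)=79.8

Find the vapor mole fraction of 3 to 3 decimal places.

Raoult's law: Kᵢ = Pᵢˢᵃᵗ/P = Pᵢˢᵃᵗ/320.3.
  K_1 = 962.8/320.3 = 3.00593, K_2 = 914.8/320.3 = 2.85607, K_3 = 79.8/320.3 = 0.24914
Let ψ = V/F and solve Σ zᵢ(Kᵢ−1)/(1+ψ(Kᵢ−1)) = 0.
Feasibility: ΣzᵢKᵢ = 2.270, Σzᵢ/Kᵢ = 1.205 — both > 1, two phases present.
Newton iteration, ψ⁰ = 0.44:
  ψ = 0.440: g = 0.5273, g' = -1.109 → ψ = 0.916
  ψ = 0.916: g = -0.0325, g' = -1.718 → ψ = 0.897
  ψ = 0.897: g = -0.0010, g' = -1.613 → ψ = 0.896
Converged at ψ = 0.896.
Compositions from xᵢ = zᵢ/(1+ψ(Kᵢ−1)), yᵢ = Kᵢxᵢ:
  1: x = 0.058, y = 0.173
  2: x = 0.227, y = 0.649
  3: x = 0.715, y = 0.178

y_3 = 0.178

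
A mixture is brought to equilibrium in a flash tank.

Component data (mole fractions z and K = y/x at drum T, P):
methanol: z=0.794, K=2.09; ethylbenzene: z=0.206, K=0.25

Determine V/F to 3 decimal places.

V/F = 0.870

Newton–Raphson from V/F = 0.34:
  V/F = 0.340: g = 0.4241, g' = -0.711 → V/F = 0.936
  V/F = 0.936: g = -0.0908, g' = -1.539 → V/F = 0.877
  V/F = 0.877: g = -0.0095, g' = -1.238 → V/F = 0.870
Converged at V/F = 0.870.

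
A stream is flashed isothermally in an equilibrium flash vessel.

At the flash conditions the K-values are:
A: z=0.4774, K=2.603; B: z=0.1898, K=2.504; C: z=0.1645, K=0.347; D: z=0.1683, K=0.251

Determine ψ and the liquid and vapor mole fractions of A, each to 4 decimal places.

ψ = 0.7349, x_A = 0.2192, y_A = 0.5705

Material balance + equilibrium reduce to Σ zᵢ(Kᵢ−1)/(1+ψ(Kᵢ−1)) = 0.
Feasibility: ΣzᵢKᵢ = 1.8173, Σzᵢ/Kᵢ = 1.4038 — both > 1, two phases present.
Newton–Raphson from ψ = 0.6:
  ψ = 0.6000: g = 0.13458, g' = -0.9384 → ψ = 0.7434
  ψ = 0.7434: g = -0.00925, g' = -1.0967 → ψ = 0.7350
  ψ = 0.7350: g = -0.00006, g' = -1.0821 → ψ = 0.7349
Converged at ψ = 0.7349.
Compositions from xᵢ = zᵢ/(1+ψ(Kᵢ−1)), yᵢ = Kᵢxᵢ:
  A: x = 0.2192, y = 0.5705
  B: x = 0.0902, y = 0.2257
  C: x = 0.3163, y = 0.1098
  D: x = 0.3744, y = 0.0940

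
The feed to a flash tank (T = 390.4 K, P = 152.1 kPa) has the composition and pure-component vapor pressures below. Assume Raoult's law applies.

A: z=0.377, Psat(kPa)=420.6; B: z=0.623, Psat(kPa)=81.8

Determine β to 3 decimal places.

β = 0.463

Raoult's law: Kᵢ = Pᵢˢᵃᵗ/P = Pᵢˢᵃᵗ/152.1.
  K_A = 420.6/152.1 = 2.76529, K_B = 81.8/152.1 = 0.53780
Material balance + equilibrium reduce to Σ zᵢ(Kᵢ−1)/(1+β(Kᵢ−1)) = 0.
g(0) = ΣzᵢKᵢ − 1 = 0.378 and g(1) = 1 − Σzᵢ/Kᵢ = -0.295, so a root lies in (0, 1).
Iterate (Newton) starting at β = 0.5:
  β = 0.500: g = -0.0210, g' = -0.557 → β = 0.462
  β = 0.462: g = 0.0003, g' = -0.571 → β = 0.463
Converged at β = 0.463.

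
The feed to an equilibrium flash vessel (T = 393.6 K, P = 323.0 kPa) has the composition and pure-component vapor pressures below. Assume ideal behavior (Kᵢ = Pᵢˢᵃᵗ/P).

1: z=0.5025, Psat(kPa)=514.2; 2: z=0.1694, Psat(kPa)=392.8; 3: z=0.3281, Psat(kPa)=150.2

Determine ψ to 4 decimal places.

ψ = 0.5782

Raoult's law: Kᵢ = Pᵢˢᵃᵗ/P = Pᵢˢᵃᵗ/323.0.
  K_1 = 514.2/323.0 = 1.591950, K_2 = 392.8/323.0 = 1.216099, K_3 = 150.2/323.0 = 0.465015
Iterate (Newton) starting at ψ = 0.5:
  ψ = 0.5000: g = 0.02293, g' = -0.2863 → ψ = 0.5801
  ψ = 0.5801: g = -0.00057, g' = -0.3012 → ψ = 0.5782
Converged at ψ = 0.5782.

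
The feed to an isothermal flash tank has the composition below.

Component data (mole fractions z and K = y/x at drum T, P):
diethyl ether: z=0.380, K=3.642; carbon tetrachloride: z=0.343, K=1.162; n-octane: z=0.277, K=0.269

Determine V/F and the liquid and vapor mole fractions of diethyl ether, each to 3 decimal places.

Rachford–Rice: g(V/F) = Σ zᵢ(Kᵢ−1)/(1+V/F(Kᵢ−1)) = 0.
Feasibility: ΣzᵢKᵢ = 1.857, Σzᵢ/Kᵢ = 1.429 — both > 1, two phases present.
Iterate (Newton) starting at V/F = 0.5:
  V/F = 0.500: g = 0.1648, g' = -0.868 → V/F = 0.690
  V/F = 0.690: g = -0.0029, g' = -0.943 → V/F = 0.687
Converged at V/F = 0.687.
Compositions from xᵢ = zᵢ/(1+V/F(Kᵢ−1)), yᵢ = Kᵢxᵢ:
  diethyl ether: x = 0.135, y = 0.492
  carbon tetrachloride: x = 0.309, y = 0.359
  n-octane: x = 0.556, y = 0.150

V/F = 0.687, x_diethyl ether = 0.135, y_diethyl ether = 0.492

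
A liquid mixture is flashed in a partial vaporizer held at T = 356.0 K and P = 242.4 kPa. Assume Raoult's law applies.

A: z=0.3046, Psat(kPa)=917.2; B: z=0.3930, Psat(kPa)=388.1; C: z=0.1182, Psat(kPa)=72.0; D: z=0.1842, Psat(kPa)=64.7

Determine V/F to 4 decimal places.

Raoult's law: Kᵢ = Pᵢˢᵃᵗ/P = Pᵢˢᵃᵗ/242.4.
  K_A = 917.2/242.4 = 3.783828, K_B = 388.1/242.4 = 1.601073, K_C = 72.0/242.4 = 0.297030, K_D = 64.7/242.4 = 0.266914
Rachford–Rice: g(V/F) = Σ zᵢ(Kᵢ−1)/(1+V/F(Kᵢ−1)) = 0.
Check two-phase: ΣzᵢKᵢ = 1.8661 > 1 and Σzᵢ/Kᵢ = 1.4140 > 1, so g(0) = 0.8661 > 0 and g(1) = -0.4140 < 0.
Newton–Raphson from V/F = 0.5:
  V/F = 0.5000: g = 0.19485, g' = -0.8821 → V/F = 0.7209
  V/F = 0.7209: g = -0.00802, g' = -1.0155 → V/F = 0.7130
  V/F = 0.7130: g = -0.00005, g' = -1.0038 → V/F = 0.7129
Converged at V/F = 0.7129.

V/F = 0.7129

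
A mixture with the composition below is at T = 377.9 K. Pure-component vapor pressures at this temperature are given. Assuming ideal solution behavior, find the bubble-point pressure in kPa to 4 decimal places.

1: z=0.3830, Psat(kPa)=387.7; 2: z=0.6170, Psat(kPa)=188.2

Pbub = 264.6085 kPa

At the bubble point ψ → 0, so ΣzᵢKᵢ = 1 with Kᵢ = Pᵢˢᵃᵗ/P ⇒ P = ΣzᵢPᵢˢᵃᵗ.
P = 0.3830·387.7 + 0.6170·188.2 = 264.6085 kPa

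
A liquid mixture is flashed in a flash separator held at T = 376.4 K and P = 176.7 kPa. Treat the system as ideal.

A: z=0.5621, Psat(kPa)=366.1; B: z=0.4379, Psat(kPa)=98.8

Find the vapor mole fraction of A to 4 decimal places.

y_A = 0.6038

Raoult's law: Kᵢ = Pᵢˢᵃᵗ/P = Pᵢˢᵃᵗ/176.7.
  K_A = 366.1/176.7 = 2.071873, K_B = 98.8/176.7 = 0.559140
Material balance + equilibrium reduce to Σ zᵢ(Kᵢ−1)/(1+β(Kᵢ−1)) = 0.
Feasibility: ΣzᵢKᵢ = 1.4094, Σzᵢ/Kᵢ = 1.0545 — both > 1, two phases present.
Iterate (Newton) starting at β = 0.44:
  β = 0.4400: g = 0.16990, g' = -0.4292 → β = 0.8358
  β = 0.8358: g = 0.01209, g' = -0.3931 → β = 0.8666
  β = 0.8666: g = -0.00005, g' = -0.3965 → β = 0.8665
Converged at β = 0.8665.
Compositions from xᵢ = zᵢ/(1+β(Kᵢ−1)), yᵢ = Kᵢxᵢ:
  A: x = 0.2914, y = 0.6038
  B: x = 0.7086, y = 0.3962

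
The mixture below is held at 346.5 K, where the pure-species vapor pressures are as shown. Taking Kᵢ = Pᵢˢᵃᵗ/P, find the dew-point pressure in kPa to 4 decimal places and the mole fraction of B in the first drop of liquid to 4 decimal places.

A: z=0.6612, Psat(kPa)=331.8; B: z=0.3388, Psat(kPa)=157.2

At the dew point ψ → 1, so Σzᵢ/Kᵢ = 1 with Kᵢ = Pᵢˢᵃᵗ/P ⇒ 1/P = Σzᵢ/Pᵢˢᵃᵗ.
1/P = 0.6612/331.8 + 0.3388/157.2 = 0.0041480 ⇒ P = 241.0810 kPa
xᵢ = zᵢP/Pᵢˢᵃᵗ ⇒ x_B = 0.3388·241.0810/157.2 = 0.5196

Pdew = 241.0810 kPa, x_B = 0.5196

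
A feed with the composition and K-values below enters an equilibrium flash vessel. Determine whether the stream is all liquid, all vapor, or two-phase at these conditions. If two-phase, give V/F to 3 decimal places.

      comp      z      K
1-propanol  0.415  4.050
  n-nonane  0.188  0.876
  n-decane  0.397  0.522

two-phase, V/F = 0.862

ΣzᵢKᵢ = 2.053; Σzᵢ/Kᵢ = 1.078.
Both exceed 1, so a two-phase solution exists.
Let ψ = V/F and solve Σ zᵢ(Kᵢ−1)/(1+ψ(Kᵢ−1)) = 0.
Newton–Raphson from ψ = 0.5:
  ψ = 0.500: g = 0.2271, g' = -0.765 → ψ = 0.797
  ψ = 0.797: g = 0.0367, g' = -0.568 → ψ = 0.861
  ψ = 0.861: g = 0.0003, g' = -0.559 → ψ = 0.862
Converged at ψ = 0.862.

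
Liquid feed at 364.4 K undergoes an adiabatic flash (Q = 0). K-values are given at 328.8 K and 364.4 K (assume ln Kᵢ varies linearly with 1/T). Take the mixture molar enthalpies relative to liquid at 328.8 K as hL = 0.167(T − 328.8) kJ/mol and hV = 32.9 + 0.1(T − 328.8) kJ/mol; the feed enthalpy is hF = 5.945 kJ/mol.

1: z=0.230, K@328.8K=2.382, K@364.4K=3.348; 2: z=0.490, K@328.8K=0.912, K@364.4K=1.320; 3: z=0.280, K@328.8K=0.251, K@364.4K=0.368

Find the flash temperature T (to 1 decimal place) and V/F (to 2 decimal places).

T = 331.3 K, V/F = 0.17

Adiabatic flash: solve Rachford–Rice at each trial T, then check hF = ψ·hV(T) + (1−ψ)·hL(T).
  T = 328.8 K: K = (2.382, 0.912, 0.251), RR gives ψ = 0.117, H_out = 3.861 kJ/mol
  T = 364.4 K: K = (3.348, 1.320, 0.368), RR gives ψ = 0.726, H_out = 28.095 kJ/mol
  T = 346.6 K: K = (2.849, 1.108, 0.307), RR gives ψ = 0.451, H_out = 17.266 kJ/mol
  T = 337.7 K: K = (2.611, 1.008, 0.278), RR gives ψ = 0.291, H_out = 10.901 kJ/mol
  T = 333.2 K: K = (2.494, 0.959, 0.264), RR gives ψ = 0.205, H_out = 7.426 kJ/mol
  T = 331.0 K: K = (2.438, 0.935, 0.258), RR gives ψ = 0.162, H_out = 5.665 kJ/mol
Linear interpolation between T = 331.0 (H_out = 5.665) and T = 333.2 (H_out = 7.426) on hF = 5.945 gives T ≈ 331.3 K, at which ψ = 0.17.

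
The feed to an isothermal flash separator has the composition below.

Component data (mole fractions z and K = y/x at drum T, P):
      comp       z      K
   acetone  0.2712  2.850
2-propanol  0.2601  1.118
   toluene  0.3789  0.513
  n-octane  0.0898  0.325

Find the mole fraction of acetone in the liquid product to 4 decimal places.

x_acetone = 0.1542

Material balance + equilibrium reduce to Σ zᵢ(Kᵢ−1)/(1+ψ(Kᵢ−1)) = 0.
Feasibility: ΣzᵢKᵢ = 1.2873, Σzᵢ/Kᵢ = 1.3427 — both > 1, two phases present.
Newton–Raphson from ψ = 0.3:
  ψ = 0.3000: g = 0.06019, g' = -0.5748 → ψ = 0.4047
  ψ = 0.4047: g = 0.00298, g' = -0.5237 → ψ = 0.4104
Converged at ψ = 0.4104.
Compositions from xᵢ = zᵢ/(1+ψ(Kᵢ−1)), yᵢ = Kᵢxᵢ:
  acetone: x = 0.1542, y = 0.4393
  2-propanol: x = 0.2481, y = 0.2774
  toluene: x = 0.4735, y = 0.2429
  n-octane: x = 0.1242, y = 0.0404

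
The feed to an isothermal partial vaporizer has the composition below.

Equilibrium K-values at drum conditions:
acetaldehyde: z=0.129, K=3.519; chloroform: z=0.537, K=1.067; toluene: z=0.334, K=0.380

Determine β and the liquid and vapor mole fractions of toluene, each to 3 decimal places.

β = 0.229, x_toluene = 0.389, y_toluene = 0.148

Iterate (Newton) starting at β = 0.38:
  β = 0.380: g = -0.0698, g' = -0.436 → β = 0.220
  β = 0.220: g = 0.0048, g' = -0.514 → β = 0.229
Converged at β = 0.229.
Compositions from xᵢ = zᵢ/(1+β(Kᵢ−1)), yᵢ = Kᵢxᵢ:
  acetaldehyde: x = 0.082, y = 0.288
  chloroform: x = 0.529, y = 0.564
  toluene: x = 0.389, y = 0.148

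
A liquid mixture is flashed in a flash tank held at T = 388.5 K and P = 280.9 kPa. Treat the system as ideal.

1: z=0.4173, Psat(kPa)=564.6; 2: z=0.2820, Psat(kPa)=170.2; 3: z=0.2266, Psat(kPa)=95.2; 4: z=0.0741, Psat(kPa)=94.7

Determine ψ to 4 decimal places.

Raoult's law: Kᵢ = Pᵢˢᵃᵗ/P = Pᵢˢᵃᵗ/280.9.
  K_1 = 564.6/280.9 = 2.009968, K_2 = 170.2/280.9 = 0.605910, K_3 = 95.2/280.9 = 0.338911, K_4 = 94.7/280.9 = 0.337131
Newton iteration, ψ⁰ = 0.5:
  ψ = 0.5000: g = -0.15560, g' = -0.5497 → ψ = 0.2169
  ψ = 0.2169: g = -0.00805, g' = -0.5182 → ψ = 0.2014
Converged at ψ = 0.2014.

ψ = 0.2014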